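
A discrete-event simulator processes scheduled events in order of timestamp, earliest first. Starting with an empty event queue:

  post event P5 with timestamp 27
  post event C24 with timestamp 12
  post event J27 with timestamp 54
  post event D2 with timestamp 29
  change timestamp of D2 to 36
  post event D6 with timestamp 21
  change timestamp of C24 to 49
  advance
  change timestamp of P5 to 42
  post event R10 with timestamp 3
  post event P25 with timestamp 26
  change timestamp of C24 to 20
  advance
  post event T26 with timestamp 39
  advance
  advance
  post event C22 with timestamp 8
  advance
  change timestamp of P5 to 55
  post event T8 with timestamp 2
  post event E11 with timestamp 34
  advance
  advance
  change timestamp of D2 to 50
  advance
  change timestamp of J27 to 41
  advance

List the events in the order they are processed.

D6 → R10 → C24 → P25 → C22 → T8 → E11 → T26 → J27

add P5 (timestamp 27) → {P5:27}
add C24 (timestamp 12) → {C24:12, P5:27}
add J27 (timestamp 54) → {C24:12, P5:27, J27:54}
add D2 (timestamp 29) → {C24:12, P5:27, D2:29, J27:54}
update D2 to timestamp 36 → {C24:12, P5:27, D2:36, J27:54}
add D6 (timestamp 21) → {C24:12, D6:21, P5:27, D2:36, J27:54}
update C24 to timestamp 49 → {D6:21, P5:27, D2:36, C24:49, J27:54}
advance → D6; now {P5:27, D2:36, C24:49, J27:54}
update P5 to timestamp 42 → {D2:36, P5:42, C24:49, J27:54}
add R10 (timestamp 3) → {R10:3, D2:36, P5:42, C24:49, J27:54}
add P25 (timestamp 26) → {R10:3, P25:26, D2:36, P5:42, C24:49, J27:54}
update C24 to timestamp 20 → {R10:3, C24:20, P25:26, D2:36, P5:42, J27:54}
advance → R10; now {C24:20, P25:26, D2:36, P5:42, J27:54}
add T26 (timestamp 39) → {C24:20, P25:26, D2:36, T26:39, P5:42, J27:54}
advance → C24; now {P25:26, D2:36, T26:39, P5:42, J27:54}
advance → P25; now {D2:36, T26:39, P5:42, J27:54}
add C22 (timestamp 8) → {C22:8, D2:36, T26:39, P5:42, J27:54}
advance → C22; now {D2:36, T26:39, P5:42, J27:54}
update P5 to timestamp 55 → {D2:36, T26:39, J27:54, P5:55}
add T8 (timestamp 2) → {T8:2, D2:36, T26:39, J27:54, P5:55}
add E11 (timestamp 34) → {T8:2, E11:34, D2:36, T26:39, J27:54, P5:55}
advance → T8; now {E11:34, D2:36, T26:39, J27:54, P5:55}
advance → E11; now {D2:36, T26:39, J27:54, P5:55}
update D2 to timestamp 50 → {T26:39, D2:50, J27:54, P5:55}
advance → T26; now {D2:50, J27:54, P5:55}
update J27 to timestamp 41 → {J27:41, D2:50, P5:55}
advance → J27; now {D2:50, P5:55}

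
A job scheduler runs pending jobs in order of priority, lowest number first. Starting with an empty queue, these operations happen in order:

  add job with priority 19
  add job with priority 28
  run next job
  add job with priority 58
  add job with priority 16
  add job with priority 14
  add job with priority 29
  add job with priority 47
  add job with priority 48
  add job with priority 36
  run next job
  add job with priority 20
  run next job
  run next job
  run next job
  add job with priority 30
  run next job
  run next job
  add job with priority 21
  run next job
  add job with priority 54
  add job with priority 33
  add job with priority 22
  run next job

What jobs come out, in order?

19 → 14 → 16 → 20 → 28 → 29 → 30 → 21 → 22

insert 19 → {19}
insert 28 → {19, 28}
run next job → 19; now {28}
insert 58 → {28, 58}
insert 16 → {16, 28, 58}
insert 14 → {14, 16, 28, 58}
insert 29 → {14, 16, 28, 29, 58}
insert 47 → {14, 16, 28, 29, 47, 58}
insert 48 → {14, 16, 28, 29, 47, 48, 58}
insert 36 → {14, 16, 28, 29, 36, 47, 48, 58}
run next job → 14; now {16, 28, 29, 36, 47, 48, 58}
insert 20 → {16, 20, 28, 29, 36, 47, 48, 58}
run next job → 16; now {20, 28, 29, 36, 47, 48, 58}
run next job → 20; now {28, 29, 36, 47, 48, 58}
run next job → 28; now {29, 36, 47, 48, 58}
insert 30 → {29, 30, 36, 47, 48, 58}
run next job → 29; now {30, 36, 47, 48, 58}
run next job → 30; now {36, 47, 48, 58}
insert 21 → {21, 36, 47, 48, 58}
run next job → 21; now {36, 47, 48, 58}
insert 54 → {36, 47, 48, 54, 58}
insert 33 → {33, 36, 47, 48, 54, 58}
insert 22 → {22, 33, 36, 47, 48, 54, 58}
run next job → 22; now {33, 36, 47, 48, 54, 58}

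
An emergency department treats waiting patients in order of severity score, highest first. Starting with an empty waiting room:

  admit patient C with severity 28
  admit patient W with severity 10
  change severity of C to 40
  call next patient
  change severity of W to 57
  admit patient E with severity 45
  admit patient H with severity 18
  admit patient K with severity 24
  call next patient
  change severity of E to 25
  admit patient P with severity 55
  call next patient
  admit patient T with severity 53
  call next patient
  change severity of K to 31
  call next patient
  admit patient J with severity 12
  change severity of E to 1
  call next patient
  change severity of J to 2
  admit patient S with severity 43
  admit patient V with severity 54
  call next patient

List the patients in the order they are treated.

add C (severity 28) → {C:28}
add W (severity 10) → {C:28, W:10}
update C to severity 40 → {C:40, W:10}
call next patient → C; now {W:10}
update W to severity 57 → {W:57}
add E (severity 45) → {W:57, E:45}
add H (severity 18) → {W:57, E:45, H:18}
add K (severity 24) → {W:57, E:45, K:24, H:18}
call next patient → W; now {E:45, K:24, H:18}
update E to severity 25 → {E:25, K:24, H:18}
add P (severity 55) → {P:55, E:25, K:24, H:18}
call next patient → P; now {E:25, K:24, H:18}
add T (severity 53) → {T:53, E:25, K:24, H:18}
call next patient → T; now {E:25, K:24, H:18}
update K to severity 31 → {K:31, E:25, H:18}
call next patient → K; now {E:25, H:18}
add J (severity 12) → {E:25, H:18, J:12}
update E to severity 1 → {H:18, J:12, E:1}
call next patient → H; now {J:12, E:1}
update J to severity 2 → {J:2, E:1}
add S (severity 43) → {S:43, J:2, E:1}
add V (severity 54) → {V:54, S:43, J:2, E:1}
call next patient → V; now {S:43, J:2, E:1}

C → W → P → T → K → H → V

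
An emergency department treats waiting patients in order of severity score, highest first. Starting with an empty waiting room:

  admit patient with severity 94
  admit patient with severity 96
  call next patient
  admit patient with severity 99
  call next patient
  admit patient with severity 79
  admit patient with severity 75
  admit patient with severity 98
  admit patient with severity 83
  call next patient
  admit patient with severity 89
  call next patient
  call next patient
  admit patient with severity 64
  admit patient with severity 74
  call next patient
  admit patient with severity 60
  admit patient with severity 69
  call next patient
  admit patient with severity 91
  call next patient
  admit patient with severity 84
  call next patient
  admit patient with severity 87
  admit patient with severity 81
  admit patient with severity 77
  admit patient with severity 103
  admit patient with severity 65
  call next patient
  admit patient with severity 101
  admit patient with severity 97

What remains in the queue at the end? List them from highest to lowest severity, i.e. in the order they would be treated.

insert 94 → {94}
insert 96 → {96, 94}
call next patient → 96; now {94}
insert 99 → {99, 94}
call next patient → 99; now {94}
insert 79 → {94, 79}
insert 75 → {94, 79, 75}
insert 98 → {98, 94, 79, 75}
insert 83 → {98, 94, 83, 79, 75}
call next patient → 98; now {94, 83, 79, 75}
insert 89 → {94, 89, 83, 79, 75}
call next patient → 94; now {89, 83, 79, 75}
call next patient → 89; now {83, 79, 75}
insert 64 → {83, 79, 75, 64}
insert 74 → {83, 79, 75, 74, 64}
call next patient → 83; now {79, 75, 74, 64}
insert 60 → {79, 75, 74, 64, 60}
insert 69 → {79, 75, 74, 69, 64, 60}
call next patient → 79; now {75, 74, 69, 64, 60}
insert 91 → {91, 75, 74, 69, 64, 60}
call next patient → 91; now {75, 74, 69, 64, 60}
insert 84 → {84, 75, 74, 69, 64, 60}
call next patient → 84; now {75, 74, 69, 64, 60}
insert 87 → {87, 75, 74, 69, 64, 60}
insert 81 → {87, 81, 75, 74, 69, 64, 60}
insert 77 → {87, 81, 77, 75, 74, 69, 64, 60}
insert 103 → {103, 87, 81, 77, 75, 74, 69, 64, 60}
insert 65 → {103, 87, 81, 77, 75, 74, 69, 65, 64, 60}
call next patient → 103; now {87, 81, 77, 75, 74, 69, 65, 64, 60}
insert 101 → {101, 87, 81, 77, 75, 74, 69, 65, 64, 60}
insert 97 → {101, 97, 87, 81, 77, 75, 74, 69, 65, 64, 60}

101, 97, 87, 81, 77, 75, 74, 69, 65, 64, 60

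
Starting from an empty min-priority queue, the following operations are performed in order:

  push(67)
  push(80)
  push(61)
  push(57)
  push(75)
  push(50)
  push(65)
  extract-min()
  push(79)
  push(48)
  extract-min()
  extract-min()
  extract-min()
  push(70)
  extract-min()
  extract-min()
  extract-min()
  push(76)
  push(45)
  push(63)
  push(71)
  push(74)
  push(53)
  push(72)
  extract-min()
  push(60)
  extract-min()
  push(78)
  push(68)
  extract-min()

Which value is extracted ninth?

53

insert 67 → {67}
insert 80 → {67, 80}
insert 61 → {61, 67, 80}
insert 57 → {57, 61, 67, 80}
insert 75 → {57, 61, 67, 75, 80}
insert 50 → {50, 57, 61, 67, 75, 80}
insert 65 → {50, 57, 61, 65, 67, 75, 80}
extract-min → 50; now {57, 61, 65, 67, 75, 80}
insert 79 → {57, 61, 65, 67, 75, 79, 80}
insert 48 → {48, 57, 61, 65, 67, 75, 79, 80}
extract-min → 48; now {57, 61, 65, 67, 75, 79, 80}
extract-min → 57; now {61, 65, 67, 75, 79, 80}
extract-min → 61; now {65, 67, 75, 79, 80}
insert 70 → {65, 67, 70, 75, 79, 80}
extract-min → 65; now {67, 70, 75, 79, 80}
extract-min → 67; now {70, 75, 79, 80}
extract-min → 70; now {75, 79, 80}
insert 76 → {75, 76, 79, 80}
insert 45 → {45, 75, 76, 79, 80}
insert 63 → {45, 63, 75, 76, 79, 80}
insert 71 → {45, 63, 71, 75, 76, 79, 80}
insert 74 → {45, 63, 71, 74, 75, 76, 79, 80}
insert 53 → {45, 53, 63, 71, 74, 75, 76, 79, 80}
insert 72 → {45, 53, 63, 71, 72, 74, 75, 76, 79, 80}
extract-min → 45; now {53, 63, 71, 72, 74, 75, 76, 79, 80}
insert 60 → {53, 60, 63, 71, 72, 74, 75, 76, 79, 80}
extract-min → 53; now {60, 63, 71, 72, 74, 75, 76, 79, 80}
insert 78 → {60, 63, 71, 72, 74, 75, 76, 78, 79, 80}
insert 68 → {60, 63, 68, 71, 72, 74, 75, 76, 78, 79, 80}
extract-min → 60; now {63, 68, 71, 72, 74, 75, 76, 78, 79, 80}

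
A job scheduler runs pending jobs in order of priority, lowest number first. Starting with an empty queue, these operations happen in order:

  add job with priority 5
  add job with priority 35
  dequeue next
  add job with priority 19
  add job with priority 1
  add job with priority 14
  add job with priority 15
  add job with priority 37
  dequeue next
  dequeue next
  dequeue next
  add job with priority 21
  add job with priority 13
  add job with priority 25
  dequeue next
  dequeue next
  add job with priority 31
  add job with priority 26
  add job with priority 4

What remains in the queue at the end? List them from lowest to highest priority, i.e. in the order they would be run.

insert 5 → {5}
insert 35 → {5, 35}
dequeue next → 5; now {35}
insert 19 → {19, 35}
insert 1 → {1, 19, 35}
insert 14 → {1, 14, 19, 35}
insert 15 → {1, 14, 15, 19, 35}
insert 37 → {1, 14, 15, 19, 35, 37}
dequeue next → 1; now {14, 15, 19, 35, 37}
dequeue next → 14; now {15, 19, 35, 37}
dequeue next → 15; now {19, 35, 37}
insert 21 → {19, 21, 35, 37}
insert 13 → {13, 19, 21, 35, 37}
insert 25 → {13, 19, 21, 25, 35, 37}
dequeue next → 13; now {19, 21, 25, 35, 37}
dequeue next → 19; now {21, 25, 35, 37}
insert 31 → {21, 25, 31, 35, 37}
insert 26 → {21, 25, 26, 31, 35, 37}
insert 4 → {4, 21, 25, 26, 31, 35, 37}

4, 21, 25, 26, 31, 35, 37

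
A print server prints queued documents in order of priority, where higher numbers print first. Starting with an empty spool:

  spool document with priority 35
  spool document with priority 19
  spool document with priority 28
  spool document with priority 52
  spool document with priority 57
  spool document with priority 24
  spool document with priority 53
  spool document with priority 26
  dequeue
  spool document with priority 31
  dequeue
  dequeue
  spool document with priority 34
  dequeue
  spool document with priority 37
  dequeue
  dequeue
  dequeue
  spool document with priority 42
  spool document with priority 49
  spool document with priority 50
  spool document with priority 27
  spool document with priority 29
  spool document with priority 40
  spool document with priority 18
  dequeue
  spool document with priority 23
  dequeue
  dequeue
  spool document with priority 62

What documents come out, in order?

insert 35 → {35}
insert 19 → {35, 19}
insert 28 → {35, 28, 19}
insert 52 → {52, 35, 28, 19}
insert 57 → {57, 52, 35, 28, 19}
insert 24 → {57, 52, 35, 28, 24, 19}
insert 53 → {57, 53, 52, 35, 28, 24, 19}
insert 26 → {57, 53, 52, 35, 28, 26, 24, 19}
dequeue → 57; now {53, 52, 35, 28, 26, 24, 19}
insert 31 → {53, 52, 35, 31, 28, 26, 24, 19}
dequeue → 53; now {52, 35, 31, 28, 26, 24, 19}
dequeue → 52; now {35, 31, 28, 26, 24, 19}
insert 34 → {35, 34, 31, 28, 26, 24, 19}
dequeue → 35; now {34, 31, 28, 26, 24, 19}
insert 37 → {37, 34, 31, 28, 26, 24, 19}
dequeue → 37; now {34, 31, 28, 26, 24, 19}
dequeue → 34; now {31, 28, 26, 24, 19}
dequeue → 31; now {28, 26, 24, 19}
insert 42 → {42, 28, 26, 24, 19}
insert 49 → {49, 42, 28, 26, 24, 19}
insert 50 → {50, 49, 42, 28, 26, 24, 19}
insert 27 → {50, 49, 42, 28, 27, 26, 24, 19}
insert 29 → {50, 49, 42, 29, 28, 27, 26, 24, 19}
insert 40 → {50, 49, 42, 40, 29, 28, 27, 26, 24, 19}
insert 18 → {50, 49, 42, 40, 29, 28, 27, 26, 24, 19, 18}
dequeue → 50; now {49, 42, 40, 29, 28, 27, 26, 24, 19, 18}
insert 23 → {49, 42, 40, 29, 28, 27, 26, 24, 23, 19, 18}
dequeue → 49; now {42, 40, 29, 28, 27, 26, 24, 23, 19, 18}
dequeue → 42; now {40, 29, 28, 27, 26, 24, 23, 19, 18}
insert 62 → {62, 40, 29, 28, 27, 26, 24, 23, 19, 18}

57, 53, 52, 35, 37, 34, 31, 50, 49, 42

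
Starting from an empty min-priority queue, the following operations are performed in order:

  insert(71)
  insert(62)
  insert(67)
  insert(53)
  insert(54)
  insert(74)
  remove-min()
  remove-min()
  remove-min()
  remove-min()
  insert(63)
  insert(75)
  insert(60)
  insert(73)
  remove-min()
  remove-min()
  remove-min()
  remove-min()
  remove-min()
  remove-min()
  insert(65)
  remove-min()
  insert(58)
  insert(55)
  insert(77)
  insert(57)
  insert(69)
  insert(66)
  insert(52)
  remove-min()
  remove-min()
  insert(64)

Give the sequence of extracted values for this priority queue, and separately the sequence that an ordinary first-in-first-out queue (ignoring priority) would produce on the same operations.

priority queue: 53, 54, 62, 67, 60, 63, 71, 73, 74, 75, 65, 52, 55; FIFO queue: 71, 62, 67, 53, 54, 74, 63, 75, 60, 73, 65, 58, 55

insert 71 → {71}
insert 62 → {62, 71}
insert 67 → {62, 67, 71}
insert 53 → {53, 62, 67, 71}
insert 54 → {53, 54, 62, 67, 71}
insert 74 → {53, 54, 62, 67, 71, 74}
remove-min → 53; now {54, 62, 67, 71, 74}
remove-min → 54; now {62, 67, 71, 74}
remove-min → 62; now {67, 71, 74}
remove-min → 67; now {71, 74}
insert 63 → {63, 71, 74}
insert 75 → {63, 71, 74, 75}
insert 60 → {60, 63, 71, 74, 75}
insert 73 → {60, 63, 71, 73, 74, 75}
remove-min → 60; now {63, 71, 73, 74, 75}
remove-min → 63; now {71, 73, 74, 75}
remove-min → 71; now {73, 74, 75}
remove-min → 73; now {74, 75}
remove-min → 74; now {75}
remove-min → 75; now {}
insert 65 → {65}
remove-min → 65; now {}
insert 58 → {58}
insert 55 → {55, 58}
insert 77 → {55, 58, 77}
insert 57 → {55, 57, 58, 77}
insert 69 → {55, 57, 58, 69, 77}
insert 66 → {55, 57, 58, 66, 69, 77}
insert 52 → {52, 55, 57, 58, 66, 69, 77}
remove-min → 52; now {55, 57, 58, 66, 69, 77}
remove-min → 55; now {57, 58, 66, 69, 77}
insert 64 → {57, 58, 64, 66, 69, 77}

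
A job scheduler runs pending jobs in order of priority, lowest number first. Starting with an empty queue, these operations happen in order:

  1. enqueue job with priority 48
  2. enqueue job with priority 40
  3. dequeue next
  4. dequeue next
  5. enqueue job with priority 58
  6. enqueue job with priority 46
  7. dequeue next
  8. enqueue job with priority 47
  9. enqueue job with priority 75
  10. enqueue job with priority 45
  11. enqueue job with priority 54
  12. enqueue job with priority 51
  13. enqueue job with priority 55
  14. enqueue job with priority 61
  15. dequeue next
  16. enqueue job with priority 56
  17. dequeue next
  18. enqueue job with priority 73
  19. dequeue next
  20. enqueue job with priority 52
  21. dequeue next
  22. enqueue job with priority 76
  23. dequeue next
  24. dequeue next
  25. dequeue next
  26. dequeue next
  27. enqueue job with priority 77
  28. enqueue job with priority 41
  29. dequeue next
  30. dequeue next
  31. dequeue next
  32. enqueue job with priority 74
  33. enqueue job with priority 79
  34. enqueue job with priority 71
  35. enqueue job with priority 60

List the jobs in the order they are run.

insert 48 → {48}
insert 40 → {40, 48}
dequeue next → 40; now {48}
dequeue next → 48; now {}
insert 58 → {58}
insert 46 → {46, 58}
dequeue next → 46; now {58}
insert 47 → {47, 58}
insert 75 → {47, 58, 75}
insert 45 → {45, 47, 58, 75}
insert 54 → {45, 47, 54, 58, 75}
insert 51 → {45, 47, 51, 54, 58, 75}
insert 55 → {45, 47, 51, 54, 55, 58, 75}
insert 61 → {45, 47, 51, 54, 55, 58, 61, 75}
dequeue next → 45; now {47, 51, 54, 55, 58, 61, 75}
insert 56 → {47, 51, 54, 55, 56, 58, 61, 75}
dequeue next → 47; now {51, 54, 55, 56, 58, 61, 75}
insert 73 → {51, 54, 55, 56, 58, 61, 73, 75}
dequeue next → 51; now {54, 55, 56, 58, 61, 73, 75}
insert 52 → {52, 54, 55, 56, 58, 61, 73, 75}
dequeue next → 52; now {54, 55, 56, 58, 61, 73, 75}
insert 76 → {54, 55, 56, 58, 61, 73, 75, 76}
dequeue next → 54; now {55, 56, 58, 61, 73, 75, 76}
dequeue next → 55; now {56, 58, 61, 73, 75, 76}
dequeue next → 56; now {58, 61, 73, 75, 76}
dequeue next → 58; now {61, 73, 75, 76}
insert 77 → {61, 73, 75, 76, 77}
insert 41 → {41, 61, 73, 75, 76, 77}
dequeue next → 41; now {61, 73, 75, 76, 77}
dequeue next → 61; now {73, 75, 76, 77}
dequeue next → 73; now {75, 76, 77}
insert 74 → {74, 75, 76, 77}
insert 79 → {74, 75, 76, 77, 79}
insert 71 → {71, 74, 75, 76, 77, 79}
insert 60 → {60, 71, 74, 75, 76, 77, 79}

[40, 48, 46, 45, 47, 51, 52, 54, 55, 56, 58, 41, 61, 73]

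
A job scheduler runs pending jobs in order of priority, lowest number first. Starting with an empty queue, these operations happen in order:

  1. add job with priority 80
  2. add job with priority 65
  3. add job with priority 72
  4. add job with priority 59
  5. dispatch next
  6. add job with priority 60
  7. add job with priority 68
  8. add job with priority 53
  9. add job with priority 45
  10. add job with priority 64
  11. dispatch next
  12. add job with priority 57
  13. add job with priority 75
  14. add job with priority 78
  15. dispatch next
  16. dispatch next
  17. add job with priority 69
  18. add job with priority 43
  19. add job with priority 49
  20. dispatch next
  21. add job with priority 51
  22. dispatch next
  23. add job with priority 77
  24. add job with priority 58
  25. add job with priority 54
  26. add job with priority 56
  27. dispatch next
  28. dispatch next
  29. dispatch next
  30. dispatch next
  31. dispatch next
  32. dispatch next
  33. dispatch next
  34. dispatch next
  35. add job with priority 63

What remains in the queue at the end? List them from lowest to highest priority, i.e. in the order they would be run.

insert 80 → {80}
insert 65 → {65, 80}
insert 72 → {65, 72, 80}
insert 59 → {59, 65, 72, 80}
dispatch next → 59; now {65, 72, 80}
insert 60 → {60, 65, 72, 80}
insert 68 → {60, 65, 68, 72, 80}
insert 53 → {53, 60, 65, 68, 72, 80}
insert 45 → {45, 53, 60, 65, 68, 72, 80}
insert 64 → {45, 53, 60, 64, 65, 68, 72, 80}
dispatch next → 45; now {53, 60, 64, 65, 68, 72, 80}
insert 57 → {53, 57, 60, 64, 65, 68, 72, 80}
insert 75 → {53, 57, 60, 64, 65, 68, 72, 75, 80}
insert 78 → {53, 57, 60, 64, 65, 68, 72, 75, 78, 80}
dispatch next → 53; now {57, 60, 64, 65, 68, 72, 75, 78, 80}
dispatch next → 57; now {60, 64, 65, 68, 72, 75, 78, 80}
insert 69 → {60, 64, 65, 68, 69, 72, 75, 78, 80}
insert 43 → {43, 60, 64, 65, 68, 69, 72, 75, 78, 80}
insert 49 → {43, 49, 60, 64, 65, 68, 69, 72, 75, 78, 80}
dispatch next → 43; now {49, 60, 64, 65, 68, 69, 72, 75, 78, 80}
insert 51 → {49, 51, 60, 64, 65, 68, 69, 72, 75, 78, 80}
dispatch next → 49; now {51, 60, 64, 65, 68, 69, 72, 75, 78, 80}
insert 77 → {51, 60, 64, 65, 68, 69, 72, 75, 77, 78, 80}
insert 58 → {51, 58, 60, 64, 65, 68, 69, 72, 75, 77, 78, 80}
insert 54 → {51, 54, 58, 60, 64, 65, 68, 69, 72, 75, 77, 78, 80}
insert 56 → {51, 54, 56, 58, 60, 64, 65, 68, 69, 72, 75, 77, 78, 80}
dispatch next → 51; now {54, 56, 58, 60, 64, 65, 68, 69, 72, 75, 77, 78, 80}
dispatch next → 54; now {56, 58, 60, 64, 65, 68, 69, 72, 75, 77, 78, 80}
dispatch next → 56; now {58, 60, 64, 65, 68, 69, 72, 75, 77, 78, 80}
dispatch next → 58; now {60, 64, 65, 68, 69, 72, 75, 77, 78, 80}
dispatch next → 60; now {64, 65, 68, 69, 72, 75, 77, 78, 80}
dispatch next → 64; now {65, 68, 69, 72, 75, 77, 78, 80}
dispatch next → 65; now {68, 69, 72, 75, 77, 78, 80}
dispatch next → 68; now {69, 72, 75, 77, 78, 80}
insert 63 → {63, 69, 72, 75, 77, 78, 80}

63 → 69 → 72 → 75 → 77 → 78 → 80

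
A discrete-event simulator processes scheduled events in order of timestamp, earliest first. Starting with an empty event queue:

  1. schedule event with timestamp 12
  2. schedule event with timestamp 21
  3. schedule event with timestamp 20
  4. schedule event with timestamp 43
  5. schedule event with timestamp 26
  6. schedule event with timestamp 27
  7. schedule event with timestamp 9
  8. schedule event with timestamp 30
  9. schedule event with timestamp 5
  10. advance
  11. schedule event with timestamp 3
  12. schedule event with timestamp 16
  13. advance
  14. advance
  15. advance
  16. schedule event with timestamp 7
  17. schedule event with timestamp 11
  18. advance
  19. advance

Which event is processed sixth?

insert 12 → {12}
insert 21 → {12, 21}
insert 20 → {12, 20, 21}
insert 43 → {12, 20, 21, 43}
insert 26 → {12, 20, 21, 26, 43}
insert 27 → {12, 20, 21, 26, 27, 43}
insert 9 → {9, 12, 20, 21, 26, 27, 43}
insert 30 → {9, 12, 20, 21, 26, 27, 30, 43}
insert 5 → {5, 9, 12, 20, 21, 26, 27, 30, 43}
advance → 5; now {9, 12, 20, 21, 26, 27, 30, 43}
insert 3 → {3, 9, 12, 20, 21, 26, 27, 30, 43}
insert 16 → {3, 9, 12, 16, 20, 21, 26, 27, 30, 43}
advance → 3; now {9, 12, 16, 20, 21, 26, 27, 30, 43}
advance → 9; now {12, 16, 20, 21, 26, 27, 30, 43}
advance → 12; now {16, 20, 21, 26, 27, 30, 43}
insert 7 → {7, 16, 20, 21, 26, 27, 30, 43}
insert 11 → {7, 11, 16, 20, 21, 26, 27, 30, 43}
advance → 7; now {11, 16, 20, 21, 26, 27, 30, 43}
advance → 11; now {16, 20, 21, 26, 27, 30, 43}

11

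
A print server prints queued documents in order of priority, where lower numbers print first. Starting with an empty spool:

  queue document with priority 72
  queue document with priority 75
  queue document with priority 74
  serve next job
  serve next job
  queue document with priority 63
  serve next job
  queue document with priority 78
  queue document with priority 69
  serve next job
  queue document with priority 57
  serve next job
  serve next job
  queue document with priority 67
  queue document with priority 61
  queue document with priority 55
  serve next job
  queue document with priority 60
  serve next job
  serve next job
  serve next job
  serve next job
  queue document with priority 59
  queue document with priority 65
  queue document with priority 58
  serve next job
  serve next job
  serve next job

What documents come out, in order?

insert 72 → {72}
insert 75 → {72, 75}
insert 74 → {72, 74, 75}
serve next job → 72; now {74, 75}
serve next job → 74; now {75}
insert 63 → {63, 75}
serve next job → 63; now {75}
insert 78 → {75, 78}
insert 69 → {69, 75, 78}
serve next job → 69; now {75, 78}
insert 57 → {57, 75, 78}
serve next job → 57; now {75, 78}
serve next job → 75; now {78}
insert 67 → {67, 78}
insert 61 → {61, 67, 78}
insert 55 → {55, 61, 67, 78}
serve next job → 55; now {61, 67, 78}
insert 60 → {60, 61, 67, 78}
serve next job → 60; now {61, 67, 78}
serve next job → 61; now {67, 78}
serve next job → 67; now {78}
serve next job → 78; now {}
insert 59 → {59}
insert 65 → {59, 65}
insert 58 → {58, 59, 65}
serve next job → 58; now {59, 65}
serve next job → 59; now {65}
serve next job → 65; now {}

[72, 74, 63, 69, 57, 75, 55, 60, 61, 67, 78, 58, 59, 65]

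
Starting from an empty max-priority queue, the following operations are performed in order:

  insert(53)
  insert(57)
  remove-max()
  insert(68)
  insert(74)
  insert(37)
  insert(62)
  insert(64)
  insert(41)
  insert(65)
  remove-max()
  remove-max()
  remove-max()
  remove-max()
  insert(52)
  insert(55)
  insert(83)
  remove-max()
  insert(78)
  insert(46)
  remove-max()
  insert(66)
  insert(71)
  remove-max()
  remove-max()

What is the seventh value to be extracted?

78

insert 53 → {53}
insert 57 → {57, 53}
remove-max → 57; now {53}
insert 68 → {68, 53}
insert 74 → {74, 68, 53}
insert 37 → {74, 68, 53, 37}
insert 62 → {74, 68, 62, 53, 37}
insert 64 → {74, 68, 64, 62, 53, 37}
insert 41 → {74, 68, 64, 62, 53, 41, 37}
insert 65 → {74, 68, 65, 64, 62, 53, 41, 37}
remove-max → 74; now {68, 65, 64, 62, 53, 41, 37}
remove-max → 68; now {65, 64, 62, 53, 41, 37}
remove-max → 65; now {64, 62, 53, 41, 37}
remove-max → 64; now {62, 53, 41, 37}
insert 52 → {62, 53, 52, 41, 37}
insert 55 → {62, 55, 53, 52, 41, 37}
insert 83 → {83, 62, 55, 53, 52, 41, 37}
remove-max → 83; now {62, 55, 53, 52, 41, 37}
insert 78 → {78, 62, 55, 53, 52, 41, 37}
insert 46 → {78, 62, 55, 53, 52, 46, 41, 37}
remove-max → 78; now {62, 55, 53, 52, 46, 41, 37}
insert 66 → {66, 62, 55, 53, 52, 46, 41, 37}
insert 71 → {71, 66, 62, 55, 53, 52, 46, 41, 37}
remove-max → 71; now {66, 62, 55, 53, 52, 46, 41, 37}
remove-max → 66; now {62, 55, 53, 52, 46, 41, 37}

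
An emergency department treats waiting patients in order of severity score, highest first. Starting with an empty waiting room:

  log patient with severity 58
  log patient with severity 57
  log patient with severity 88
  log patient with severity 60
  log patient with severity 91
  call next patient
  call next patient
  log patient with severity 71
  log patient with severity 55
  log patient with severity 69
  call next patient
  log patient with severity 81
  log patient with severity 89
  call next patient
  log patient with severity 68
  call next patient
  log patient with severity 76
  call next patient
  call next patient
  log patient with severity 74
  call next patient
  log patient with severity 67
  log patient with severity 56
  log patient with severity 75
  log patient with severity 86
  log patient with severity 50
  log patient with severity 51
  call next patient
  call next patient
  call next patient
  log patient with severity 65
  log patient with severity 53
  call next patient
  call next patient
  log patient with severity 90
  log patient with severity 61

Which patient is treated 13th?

65

insert 58 → {58}
insert 57 → {58, 57}
insert 88 → {88, 58, 57}
insert 60 → {88, 60, 58, 57}
insert 91 → {91, 88, 60, 58, 57}
call next patient → 91; now {88, 60, 58, 57}
call next patient → 88; now {60, 58, 57}
insert 71 → {71, 60, 58, 57}
insert 55 → {71, 60, 58, 57, 55}
insert 69 → {71, 69, 60, 58, 57, 55}
call next patient → 71; now {69, 60, 58, 57, 55}
insert 81 → {81, 69, 60, 58, 57, 55}
insert 89 → {89, 81, 69, 60, 58, 57, 55}
call next patient → 89; now {81, 69, 60, 58, 57, 55}
insert 68 → {81, 69, 68, 60, 58, 57, 55}
call next patient → 81; now {69, 68, 60, 58, 57, 55}
insert 76 → {76, 69, 68, 60, 58, 57, 55}
call next patient → 76; now {69, 68, 60, 58, 57, 55}
call next patient → 69; now {68, 60, 58, 57, 55}
insert 74 → {74, 68, 60, 58, 57, 55}
call next patient → 74; now {68, 60, 58, 57, 55}
insert 67 → {68, 67, 60, 58, 57, 55}
insert 56 → {68, 67, 60, 58, 57, 56, 55}
insert 75 → {75, 68, 67, 60, 58, 57, 56, 55}
insert 86 → {86, 75, 68, 67, 60, 58, 57, 56, 55}
insert 50 → {86, 75, 68, 67, 60, 58, 57, 56, 55, 50}
insert 51 → {86, 75, 68, 67, 60, 58, 57, 56, 55, 51, 50}
call next patient → 86; now {75, 68, 67, 60, 58, 57, 56, 55, 51, 50}
call next patient → 75; now {68, 67, 60, 58, 57, 56, 55, 51, 50}
call next patient → 68; now {67, 60, 58, 57, 56, 55, 51, 50}
insert 65 → {67, 65, 60, 58, 57, 56, 55, 51, 50}
insert 53 → {67, 65, 60, 58, 57, 56, 55, 53, 51, 50}
call next patient → 67; now {65, 60, 58, 57, 56, 55, 53, 51, 50}
call next patient → 65; now {60, 58, 57, 56, 55, 53, 51, 50}
insert 90 → {90, 60, 58, 57, 56, 55, 53, 51, 50}
insert 61 → {90, 61, 60, 58, 57, 56, 55, 53, 51, 50}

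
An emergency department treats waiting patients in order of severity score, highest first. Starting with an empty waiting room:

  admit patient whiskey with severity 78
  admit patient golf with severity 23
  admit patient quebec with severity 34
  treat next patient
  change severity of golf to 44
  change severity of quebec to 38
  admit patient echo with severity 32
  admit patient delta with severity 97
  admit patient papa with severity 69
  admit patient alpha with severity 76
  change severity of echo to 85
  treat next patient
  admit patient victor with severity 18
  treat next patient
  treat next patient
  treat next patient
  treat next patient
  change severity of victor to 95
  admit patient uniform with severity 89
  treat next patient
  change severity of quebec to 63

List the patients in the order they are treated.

[whiskey, delta, echo, alpha, papa, golf, victor]

add whiskey (severity 78) → {whiskey:78}
add golf (severity 23) → {whiskey:78, golf:23}
add quebec (severity 34) → {whiskey:78, quebec:34, golf:23}
treat next patient → whiskey; now {quebec:34, golf:23}
update golf to severity 44 → {golf:44, quebec:34}
update quebec to severity 38 → {golf:44, quebec:38}
add echo (severity 32) → {golf:44, quebec:38, echo:32}
add delta (severity 97) → {delta:97, golf:44, quebec:38, echo:32}
add papa (severity 69) → {delta:97, papa:69, golf:44, quebec:38, echo:32}
add alpha (severity 76) → {delta:97, alpha:76, papa:69, golf:44, quebec:38, echo:32}
update echo to severity 85 → {delta:97, echo:85, alpha:76, papa:69, golf:44, quebec:38}
treat next patient → delta; now {echo:85, alpha:76, papa:69, golf:44, quebec:38}
add victor (severity 18) → {echo:85, alpha:76, papa:69, golf:44, quebec:38, victor:18}
treat next patient → echo; now {alpha:76, papa:69, golf:44, quebec:38, victor:18}
treat next patient → alpha; now {papa:69, golf:44, quebec:38, victor:18}
treat next patient → papa; now {golf:44, quebec:38, victor:18}
treat next patient → golf; now {quebec:38, victor:18}
update victor to severity 95 → {victor:95, quebec:38}
add uniform (severity 89) → {victor:95, uniform:89, quebec:38}
treat next patient → victor; now {uniform:89, quebec:38}
update quebec to severity 63 → {uniform:89, quebec:63}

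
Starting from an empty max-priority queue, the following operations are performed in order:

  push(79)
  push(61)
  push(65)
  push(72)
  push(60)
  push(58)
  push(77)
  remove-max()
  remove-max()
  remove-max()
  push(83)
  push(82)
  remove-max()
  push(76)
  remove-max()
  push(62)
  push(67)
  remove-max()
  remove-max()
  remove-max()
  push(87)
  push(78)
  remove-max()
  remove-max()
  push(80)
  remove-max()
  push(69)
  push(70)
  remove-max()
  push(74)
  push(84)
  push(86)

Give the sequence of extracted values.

79 → 77 → 72 → 83 → 82 → 76 → 67 → 65 → 87 → 78 → 80 → 70

insert 79 → {79}
insert 61 → {79, 61}
insert 65 → {79, 65, 61}
insert 72 → {79, 72, 65, 61}
insert 60 → {79, 72, 65, 61, 60}
insert 58 → {79, 72, 65, 61, 60, 58}
insert 77 → {79, 77, 72, 65, 61, 60, 58}
remove-max → 79; now {77, 72, 65, 61, 60, 58}
remove-max → 77; now {72, 65, 61, 60, 58}
remove-max → 72; now {65, 61, 60, 58}
insert 83 → {83, 65, 61, 60, 58}
insert 82 → {83, 82, 65, 61, 60, 58}
remove-max → 83; now {82, 65, 61, 60, 58}
insert 76 → {82, 76, 65, 61, 60, 58}
remove-max → 82; now {76, 65, 61, 60, 58}
insert 62 → {76, 65, 62, 61, 60, 58}
insert 67 → {76, 67, 65, 62, 61, 60, 58}
remove-max → 76; now {67, 65, 62, 61, 60, 58}
remove-max → 67; now {65, 62, 61, 60, 58}
remove-max → 65; now {62, 61, 60, 58}
insert 87 → {87, 62, 61, 60, 58}
insert 78 → {87, 78, 62, 61, 60, 58}
remove-max → 87; now {78, 62, 61, 60, 58}
remove-max → 78; now {62, 61, 60, 58}
insert 80 → {80, 62, 61, 60, 58}
remove-max → 80; now {62, 61, 60, 58}
insert 69 → {69, 62, 61, 60, 58}
insert 70 → {70, 69, 62, 61, 60, 58}
remove-max → 70; now {69, 62, 61, 60, 58}
insert 74 → {74, 69, 62, 61, 60, 58}
insert 84 → {84, 74, 69, 62, 61, 60, 58}
insert 86 → {86, 84, 74, 69, 62, 61, 60, 58}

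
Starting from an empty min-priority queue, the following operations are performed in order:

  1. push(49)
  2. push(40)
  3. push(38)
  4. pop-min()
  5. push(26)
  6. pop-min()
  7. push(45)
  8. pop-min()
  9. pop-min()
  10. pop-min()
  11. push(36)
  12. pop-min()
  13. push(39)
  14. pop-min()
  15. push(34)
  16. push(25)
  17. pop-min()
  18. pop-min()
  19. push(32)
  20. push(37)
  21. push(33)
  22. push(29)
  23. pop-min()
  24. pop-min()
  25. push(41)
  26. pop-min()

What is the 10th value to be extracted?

insert 49 → {49}
insert 40 → {40, 49}
insert 38 → {38, 40, 49}
pop-min → 38; now {40, 49}
insert 26 → {26, 40, 49}
pop-min → 26; now {40, 49}
insert 45 → {40, 45, 49}
pop-min → 40; now {45, 49}
pop-min → 45; now {49}
pop-min → 49; now {}
insert 36 → {36}
pop-min → 36; now {}
insert 39 → {39}
pop-min → 39; now {}
insert 34 → {34}
insert 25 → {25, 34}
pop-min → 25; now {34}
pop-min → 34; now {}
insert 32 → {32}
insert 37 → {32, 37}
insert 33 → {32, 33, 37}
insert 29 → {29, 32, 33, 37}
pop-min → 29; now {32, 33, 37}
pop-min → 32; now {33, 37}
insert 41 → {33, 37, 41}
pop-min → 33; now {37, 41}

29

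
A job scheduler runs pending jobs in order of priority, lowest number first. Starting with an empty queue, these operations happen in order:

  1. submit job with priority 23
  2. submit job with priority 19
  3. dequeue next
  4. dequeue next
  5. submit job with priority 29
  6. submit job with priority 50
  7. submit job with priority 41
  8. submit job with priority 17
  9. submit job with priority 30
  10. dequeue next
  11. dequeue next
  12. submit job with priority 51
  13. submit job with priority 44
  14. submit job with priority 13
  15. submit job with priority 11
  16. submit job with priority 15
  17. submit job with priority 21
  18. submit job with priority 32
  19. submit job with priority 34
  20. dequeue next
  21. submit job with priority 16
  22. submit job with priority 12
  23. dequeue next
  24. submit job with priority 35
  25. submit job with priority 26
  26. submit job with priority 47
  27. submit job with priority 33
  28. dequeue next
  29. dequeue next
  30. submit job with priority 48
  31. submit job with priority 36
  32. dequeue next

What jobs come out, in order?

insert 23 → {23}
insert 19 → {19, 23}
dequeue next → 19; now {23}
dequeue next → 23; now {}
insert 29 → {29}
insert 50 → {29, 50}
insert 41 → {29, 41, 50}
insert 17 → {17, 29, 41, 50}
insert 30 → {17, 29, 30, 41, 50}
dequeue next → 17; now {29, 30, 41, 50}
dequeue next → 29; now {30, 41, 50}
insert 51 → {30, 41, 50, 51}
insert 44 → {30, 41, 44, 50, 51}
insert 13 → {13, 30, 41, 44, 50, 51}
insert 11 → {11, 13, 30, 41, 44, 50, 51}
insert 15 → {11, 13, 15, 30, 41, 44, 50, 51}
insert 21 → {11, 13, 15, 21, 30, 41, 44, 50, 51}
insert 32 → {11, 13, 15, 21, 30, 32, 41, 44, 50, 51}
insert 34 → {11, 13, 15, 21, 30, 32, 34, 41, 44, 50, 51}
dequeue next → 11; now {13, 15, 21, 30, 32, 34, 41, 44, 50, 51}
insert 16 → {13, 15, 16, 21, 30, 32, 34, 41, 44, 50, 51}
insert 12 → {12, 13, 15, 16, 21, 30, 32, 34, 41, 44, 50, 51}
dequeue next → 12; now {13, 15, 16, 21, 30, 32, 34, 41, 44, 50, 51}
insert 35 → {13, 15, 16, 21, 30, 32, 34, 35, 41, 44, 50, 51}
insert 26 → {13, 15, 16, 21, 26, 30, 32, 34, 35, 41, 44, 50, 51}
insert 47 → {13, 15, 16, 21, 26, 30, 32, 34, 35, 41, 44, 47, 50, 51}
insert 33 → {13, 15, 16, 21, 26, 30, 32, 33, 34, 35, 41, 44, 47, 50, 51}
dequeue next → 13; now {15, 16, 21, 26, 30, 32, 33, 34, 35, 41, 44, 47, 50, 51}
dequeue next → 15; now {16, 21, 26, 30, 32, 33, 34, 35, 41, 44, 47, 50, 51}
insert 48 → {16, 21, 26, 30, 32, 33, 34, 35, 41, 44, 47, 48, 50, 51}
insert 36 → {16, 21, 26, 30, 32, 33, 34, 35, 36, 41, 44, 47, 48, 50, 51}
dequeue next → 16; now {21, 26, 30, 32, 33, 34, 35, 36, 41, 44, 47, 48, 50, 51}

19 → 23 → 17 → 29 → 11 → 12 → 13 → 15 → 16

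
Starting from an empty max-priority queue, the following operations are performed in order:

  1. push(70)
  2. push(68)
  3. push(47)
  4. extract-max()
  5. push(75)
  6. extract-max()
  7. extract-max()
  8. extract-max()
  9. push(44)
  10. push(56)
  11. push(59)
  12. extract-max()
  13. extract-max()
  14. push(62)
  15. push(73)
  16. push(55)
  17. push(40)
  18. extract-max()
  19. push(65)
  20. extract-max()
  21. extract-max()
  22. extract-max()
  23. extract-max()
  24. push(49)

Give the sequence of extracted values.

70 → 75 → 68 → 47 → 59 → 56 → 73 → 65 → 62 → 55 → 44

insert 70 → {70}
insert 68 → {70, 68}
insert 47 → {70, 68, 47}
extract-max → 70; now {68, 47}
insert 75 → {75, 68, 47}
extract-max → 75; now {68, 47}
extract-max → 68; now {47}
extract-max → 47; now {}
insert 44 → {44}
insert 56 → {56, 44}
insert 59 → {59, 56, 44}
extract-max → 59; now {56, 44}
extract-max → 56; now {44}
insert 62 → {62, 44}
insert 73 → {73, 62, 44}
insert 55 → {73, 62, 55, 44}
insert 40 → {73, 62, 55, 44, 40}
extract-max → 73; now {62, 55, 44, 40}
insert 65 → {65, 62, 55, 44, 40}
extract-max → 65; now {62, 55, 44, 40}
extract-max → 62; now {55, 44, 40}
extract-max → 55; now {44, 40}
extract-max → 44; now {40}
insert 49 → {49, 40}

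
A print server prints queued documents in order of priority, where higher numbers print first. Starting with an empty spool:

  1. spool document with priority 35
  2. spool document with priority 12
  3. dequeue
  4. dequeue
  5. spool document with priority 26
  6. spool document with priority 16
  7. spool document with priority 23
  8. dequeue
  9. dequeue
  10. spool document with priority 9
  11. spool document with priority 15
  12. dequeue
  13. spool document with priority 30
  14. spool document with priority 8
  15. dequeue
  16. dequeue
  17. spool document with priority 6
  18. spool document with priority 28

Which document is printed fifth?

insert 35 → {35}
insert 12 → {35, 12}
dequeue → 35; now {12}
dequeue → 12; now {}
insert 26 → {26}
insert 16 → {26, 16}
insert 23 → {26, 23, 16}
dequeue → 26; now {23, 16}
dequeue → 23; now {16}
insert 9 → {16, 9}
insert 15 → {16, 15, 9}
dequeue → 16; now {15, 9}
insert 30 → {30, 15, 9}
insert 8 → {30, 15, 9, 8}
dequeue → 30; now {15, 9, 8}
dequeue → 15; now {9, 8}
insert 6 → {9, 8, 6}
insert 28 → {28, 9, 8, 6}

16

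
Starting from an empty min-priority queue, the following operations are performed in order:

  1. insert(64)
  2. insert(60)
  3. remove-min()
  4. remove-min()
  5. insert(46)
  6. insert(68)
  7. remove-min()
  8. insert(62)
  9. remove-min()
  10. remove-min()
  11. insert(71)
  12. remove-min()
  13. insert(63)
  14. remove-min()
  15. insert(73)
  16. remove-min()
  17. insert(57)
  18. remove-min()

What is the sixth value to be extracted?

71

insert 64 → {64}
insert 60 → {60, 64}
remove-min → 60; now {64}
remove-min → 64; now {}
insert 46 → {46}
insert 68 → {46, 68}
remove-min → 46; now {68}
insert 62 → {62, 68}
remove-min → 62; now {68}
remove-min → 68; now {}
insert 71 → {71}
remove-min → 71; now {}
insert 63 → {63}
remove-min → 63; now {}
insert 73 → {73}
remove-min → 73; now {}
insert 57 → {57}
remove-min → 57; now {}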